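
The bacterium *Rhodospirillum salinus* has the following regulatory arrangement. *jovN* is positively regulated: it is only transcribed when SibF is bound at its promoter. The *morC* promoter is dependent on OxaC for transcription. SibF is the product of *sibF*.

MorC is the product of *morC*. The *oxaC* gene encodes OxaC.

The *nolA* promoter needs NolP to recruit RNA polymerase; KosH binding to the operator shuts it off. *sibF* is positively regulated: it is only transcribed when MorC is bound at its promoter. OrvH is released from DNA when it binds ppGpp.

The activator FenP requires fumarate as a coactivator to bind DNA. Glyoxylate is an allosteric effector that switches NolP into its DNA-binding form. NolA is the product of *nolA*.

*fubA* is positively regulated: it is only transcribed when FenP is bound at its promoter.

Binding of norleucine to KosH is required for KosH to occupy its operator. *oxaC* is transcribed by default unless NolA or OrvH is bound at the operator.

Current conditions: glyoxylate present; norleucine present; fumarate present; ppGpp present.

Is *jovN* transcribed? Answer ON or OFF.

Norleucine is present, so KosH is active.
Glyoxylate is present, so NolP is active.
With repressor KosH bound, *nolA* is not transcribed.
So NolA is not produced.
ppGpp is present, so OrvH is inactive.
With no repressor bound, *oxaC* is transcribed.
So OxaC is produced and active.
No repressor is bound and OxaC is active, so *morC* is transcribed.
So MorC is produced and active.
No repressor is bound and MorC is active, so *sibF* is transcribed.
So SibF is produced and active.
No repressor is bound and SibF is active, so *jovN* is transcribed.

ON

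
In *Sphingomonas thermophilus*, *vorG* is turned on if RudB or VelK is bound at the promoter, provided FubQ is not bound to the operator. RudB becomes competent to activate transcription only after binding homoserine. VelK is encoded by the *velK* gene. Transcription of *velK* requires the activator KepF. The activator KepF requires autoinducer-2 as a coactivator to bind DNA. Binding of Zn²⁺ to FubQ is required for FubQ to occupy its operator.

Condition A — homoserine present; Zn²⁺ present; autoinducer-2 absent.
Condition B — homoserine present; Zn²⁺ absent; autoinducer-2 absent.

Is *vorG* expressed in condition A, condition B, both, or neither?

B only

Condition A:
Homoserine is present, so RudB is active.
Zn²⁺ is present, so FubQ is active.
Autoinducer-2 is absent, so KepF is inactive.
Required activator KepF is absent, so *velK* is not transcribed.
So VelK is not produced.
With repressor FubQ bound, *vorG* is not transcribed.
→ *vorG* is OFF in A.
Condition B:
Homoserine is present, so RudB is active.
Zn²⁺ is absent, so FubQ is inactive.
Autoinducer-2 is absent, so KepF is inactive.
Required activator KepF is absent, so *velK* is not transcribed.
So VelK is not produced.
Activator RudB is present, so *vorG* is transcribed.
→ *vorG* is ON in B.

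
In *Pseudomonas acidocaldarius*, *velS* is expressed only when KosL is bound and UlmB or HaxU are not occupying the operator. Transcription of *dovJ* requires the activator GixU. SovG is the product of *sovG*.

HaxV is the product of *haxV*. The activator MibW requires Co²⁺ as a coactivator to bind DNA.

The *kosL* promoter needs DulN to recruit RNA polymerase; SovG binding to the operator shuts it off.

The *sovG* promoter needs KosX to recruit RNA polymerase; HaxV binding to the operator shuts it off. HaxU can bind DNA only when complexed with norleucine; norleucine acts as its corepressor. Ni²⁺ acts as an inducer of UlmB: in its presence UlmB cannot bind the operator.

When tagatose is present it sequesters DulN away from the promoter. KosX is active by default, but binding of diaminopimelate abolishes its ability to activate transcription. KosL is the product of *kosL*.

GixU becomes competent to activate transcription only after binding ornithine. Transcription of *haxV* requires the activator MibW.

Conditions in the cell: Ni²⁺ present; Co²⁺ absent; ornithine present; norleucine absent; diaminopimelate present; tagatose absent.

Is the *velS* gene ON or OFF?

ON

Ni²⁺ is present, so UlmB is inactive.
Tagatose is absent, so DulN is active.
Co²⁺ is absent, so MibW is inactive.
Required activator MibW is absent, so *haxV* is not transcribed.
So HaxV is not produced.
Diaminopimelate is present, so KosX is inactive.
Required activator KosX is absent, so *sovG* is not transcribed.
So SovG is not produced.
No repressor is bound and DulN is active, so *kosL* is transcribed.
So KosL is produced and active.
Norleucine is absent, so HaxU is inactive.
No repressor is bound and KosL is active, so *velS* is transcribed.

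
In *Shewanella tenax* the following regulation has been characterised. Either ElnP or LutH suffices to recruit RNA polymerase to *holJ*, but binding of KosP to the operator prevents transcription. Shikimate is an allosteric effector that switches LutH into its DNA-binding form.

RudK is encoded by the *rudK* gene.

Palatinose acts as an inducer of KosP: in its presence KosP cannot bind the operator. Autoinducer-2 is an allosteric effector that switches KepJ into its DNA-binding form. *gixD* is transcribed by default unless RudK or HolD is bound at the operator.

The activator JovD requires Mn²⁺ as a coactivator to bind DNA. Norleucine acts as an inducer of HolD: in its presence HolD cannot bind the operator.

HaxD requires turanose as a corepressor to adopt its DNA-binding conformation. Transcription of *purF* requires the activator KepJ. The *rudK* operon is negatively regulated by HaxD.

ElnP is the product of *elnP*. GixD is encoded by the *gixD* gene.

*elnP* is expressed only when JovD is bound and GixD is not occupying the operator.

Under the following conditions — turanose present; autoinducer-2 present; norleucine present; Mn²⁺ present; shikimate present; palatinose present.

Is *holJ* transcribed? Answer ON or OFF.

ON

Palatinose is present, so KosP is inactive.
Mn²⁺ is present, so JovD is active.
Turanose is present, so HaxD is active.
With repressor HaxD bound, *rudK* is not transcribed.
So RudK is not produced.
Norleucine is present, so HolD is inactive.
With no repressor bound, *gixD* is transcribed.
So GixD is produced and active.
With repressor GixD bound, *elnP* is not transcribed.
So ElnP is not produced.
Shikimate is present, so LutH is active.
Activator LutH is present, so *holJ* is transcribed.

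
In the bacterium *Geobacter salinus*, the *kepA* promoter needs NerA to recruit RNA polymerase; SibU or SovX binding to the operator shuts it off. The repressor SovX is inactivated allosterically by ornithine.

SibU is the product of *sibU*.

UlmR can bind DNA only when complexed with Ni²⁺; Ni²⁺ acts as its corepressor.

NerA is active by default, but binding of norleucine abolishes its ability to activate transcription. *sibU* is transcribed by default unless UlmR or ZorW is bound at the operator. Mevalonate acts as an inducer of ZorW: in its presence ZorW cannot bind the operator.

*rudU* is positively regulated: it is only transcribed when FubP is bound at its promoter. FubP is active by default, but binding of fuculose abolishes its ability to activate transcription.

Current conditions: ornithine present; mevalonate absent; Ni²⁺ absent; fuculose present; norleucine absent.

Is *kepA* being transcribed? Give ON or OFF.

ON

Ni²⁺ is absent, so UlmR is inactive.
Mevalonate is absent, so ZorW is active.
With repressor ZorW bound, *sibU* is not transcribed.
So SibU is not produced.
Ornithine is present, so SovX is inactive.
Norleucine is absent, so NerA is active.
No repressor is bound and NerA is active, so *kepA* is transcribed.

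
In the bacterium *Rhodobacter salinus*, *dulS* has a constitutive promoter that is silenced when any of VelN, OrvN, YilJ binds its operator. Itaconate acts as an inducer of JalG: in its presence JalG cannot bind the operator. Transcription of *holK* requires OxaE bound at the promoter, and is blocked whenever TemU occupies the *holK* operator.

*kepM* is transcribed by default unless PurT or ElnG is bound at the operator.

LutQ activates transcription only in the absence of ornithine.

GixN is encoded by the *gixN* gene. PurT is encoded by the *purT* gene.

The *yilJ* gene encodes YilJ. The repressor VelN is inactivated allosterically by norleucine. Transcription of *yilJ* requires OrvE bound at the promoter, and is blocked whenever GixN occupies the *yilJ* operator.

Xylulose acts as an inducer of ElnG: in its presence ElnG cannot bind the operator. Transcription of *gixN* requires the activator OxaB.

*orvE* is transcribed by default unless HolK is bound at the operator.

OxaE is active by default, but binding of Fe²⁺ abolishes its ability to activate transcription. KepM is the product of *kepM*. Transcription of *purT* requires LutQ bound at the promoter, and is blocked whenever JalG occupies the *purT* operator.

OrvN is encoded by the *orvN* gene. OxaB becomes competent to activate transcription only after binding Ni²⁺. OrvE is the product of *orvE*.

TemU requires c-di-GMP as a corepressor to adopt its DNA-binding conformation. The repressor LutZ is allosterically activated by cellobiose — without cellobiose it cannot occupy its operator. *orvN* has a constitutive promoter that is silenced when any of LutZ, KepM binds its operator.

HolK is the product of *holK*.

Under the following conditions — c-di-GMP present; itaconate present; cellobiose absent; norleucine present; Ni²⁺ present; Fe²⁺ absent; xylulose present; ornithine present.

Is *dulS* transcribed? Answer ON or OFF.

Norleucine is present, so VelN is inactive.
Cellobiose is absent, so LutZ is inactive.
Itaconate is present, so JalG is inactive.
Ornithine is present, so LutQ is inactive.
Required activator LutQ is absent, so *purT* is not transcribed.
So PurT is not produced.
Xylulose is present, so ElnG is inactive.
With no repressor bound, *kepM* is transcribed.
So KepM is produced and active.
With repressor KepM bound, *orvN* is not transcribed.
So OrvN is not produced.
Ni²⁺ is present, so OxaB is active.
No repressor is bound and OxaB is active, so *gixN* is transcribed.
So GixN is produced and active.
c-di-GMP is present, so TemU is active.
Fe²⁺ is absent, so OxaE is active.
With repressor TemU bound, *holK* is not transcribed.
So HolK is not produced.
With no repressor bound, *orvE* is transcribed.
So OrvE is produced and active.
With repressor GixN bound, *yilJ* is not transcribed.
So YilJ is not produced.
With no repressor bound, *dulS* is transcribed.

ON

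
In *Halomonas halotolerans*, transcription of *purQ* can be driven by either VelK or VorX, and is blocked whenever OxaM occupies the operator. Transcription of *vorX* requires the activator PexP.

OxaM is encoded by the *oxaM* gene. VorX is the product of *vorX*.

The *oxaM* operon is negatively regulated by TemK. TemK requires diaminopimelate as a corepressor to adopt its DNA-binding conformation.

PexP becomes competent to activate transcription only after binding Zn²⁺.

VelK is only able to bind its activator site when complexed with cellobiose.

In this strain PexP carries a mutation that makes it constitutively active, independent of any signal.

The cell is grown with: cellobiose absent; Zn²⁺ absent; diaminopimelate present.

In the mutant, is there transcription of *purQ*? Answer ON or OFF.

ON

Cellobiose is absent, so VelK is inactive.
PexP is constitutively active in this strain.
No repressor is bound and PexP is active, so *vorX* is transcribed.
So VorX is produced and active.
Diaminopimelate is present, so TemK is active.
With repressor TemK bound, *oxaM* is not transcribed.
So OxaM is not produced.
Activator VorX is present, so *purQ* is transcribed.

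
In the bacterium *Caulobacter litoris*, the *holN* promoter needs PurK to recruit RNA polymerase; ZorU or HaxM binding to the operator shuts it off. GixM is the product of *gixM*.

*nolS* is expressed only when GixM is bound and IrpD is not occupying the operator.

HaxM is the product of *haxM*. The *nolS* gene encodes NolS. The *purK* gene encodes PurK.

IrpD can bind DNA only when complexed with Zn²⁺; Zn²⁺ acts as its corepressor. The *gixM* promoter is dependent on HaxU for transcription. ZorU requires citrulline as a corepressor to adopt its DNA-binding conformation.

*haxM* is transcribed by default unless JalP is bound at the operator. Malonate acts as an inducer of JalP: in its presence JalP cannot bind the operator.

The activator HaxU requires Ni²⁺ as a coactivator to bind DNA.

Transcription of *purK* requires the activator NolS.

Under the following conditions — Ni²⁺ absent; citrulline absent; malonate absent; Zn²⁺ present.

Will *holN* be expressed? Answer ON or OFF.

Citrulline is absent, so ZorU is inactive.
Ni²⁺ is absent, so HaxU is inactive.
Required activator HaxU is absent, so *gixM* is not transcribed.
So GixM is not produced.
Zn²⁺ is present, so IrpD is active.
With repressor IrpD bound, *nolS* is not transcribed.
So NolS is not produced.
Required activator NolS is absent, so *purK* is not transcribed.
So PurK is not produced.
Malonate is absent, so JalP is active.
With repressor JalP bound, *haxM* is not transcribed.
So HaxM is not produced.
Required activator PurK is absent, so *holN* is not transcribed.

OFF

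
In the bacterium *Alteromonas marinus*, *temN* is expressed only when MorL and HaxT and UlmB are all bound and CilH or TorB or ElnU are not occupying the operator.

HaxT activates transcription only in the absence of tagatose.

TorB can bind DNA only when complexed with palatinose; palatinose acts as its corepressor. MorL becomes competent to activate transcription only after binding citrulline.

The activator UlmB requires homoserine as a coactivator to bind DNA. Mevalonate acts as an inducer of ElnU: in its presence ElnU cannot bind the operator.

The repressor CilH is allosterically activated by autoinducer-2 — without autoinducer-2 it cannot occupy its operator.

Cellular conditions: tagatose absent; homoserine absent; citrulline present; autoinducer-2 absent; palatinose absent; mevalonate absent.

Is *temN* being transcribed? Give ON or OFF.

Citrulline is present, so MorL is active.
Autoinducer-2 is absent, so CilH is inactive.
Palatinose is absent, so TorB is inactive.
Mevalonate is absent, so ElnU is active.
Tagatose is absent, so HaxT is active.
Homoserine is absent, so UlmB is inactive.
With repressor ElnU bound, *temN* is not transcribed.

OFF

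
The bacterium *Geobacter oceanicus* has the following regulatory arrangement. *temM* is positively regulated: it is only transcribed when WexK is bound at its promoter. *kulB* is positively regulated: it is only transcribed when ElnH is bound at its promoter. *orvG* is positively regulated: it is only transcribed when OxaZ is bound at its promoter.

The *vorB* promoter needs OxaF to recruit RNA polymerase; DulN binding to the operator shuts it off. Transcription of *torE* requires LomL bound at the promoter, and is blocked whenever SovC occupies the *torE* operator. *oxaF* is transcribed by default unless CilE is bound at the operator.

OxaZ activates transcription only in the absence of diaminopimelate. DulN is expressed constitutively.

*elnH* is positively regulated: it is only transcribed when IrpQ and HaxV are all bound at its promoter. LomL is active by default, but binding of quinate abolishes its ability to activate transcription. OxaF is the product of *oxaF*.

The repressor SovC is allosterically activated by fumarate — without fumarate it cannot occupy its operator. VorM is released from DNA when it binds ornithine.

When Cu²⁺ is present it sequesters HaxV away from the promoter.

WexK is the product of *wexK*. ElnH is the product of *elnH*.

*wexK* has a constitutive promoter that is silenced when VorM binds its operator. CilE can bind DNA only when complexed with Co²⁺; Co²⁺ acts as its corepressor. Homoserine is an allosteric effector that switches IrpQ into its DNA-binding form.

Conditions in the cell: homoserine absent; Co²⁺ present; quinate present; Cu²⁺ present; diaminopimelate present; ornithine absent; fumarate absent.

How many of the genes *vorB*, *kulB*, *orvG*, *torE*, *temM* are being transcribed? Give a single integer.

Co²⁺ is present, so CilE is active.
With repressor CilE bound, *oxaF* is not transcribed.
So OxaF is not produced.
DulN is produced constitutively and is active.
With repressor DulN bound, *vorB* is not transcribed.
→ *vorB* is OFF.
Homoserine is absent, so IrpQ is inactive.
Cu²⁺ is present, so HaxV is inactive.
Required activator IrpQ is absent, so *elnH* is not transcribed.
So ElnH is not produced.
Required activator ElnH is absent, so *kulB* is not transcribed.
→ *kulB* is OFF.
Diaminopimelate is present, so OxaZ is inactive.
Required activator OxaZ is absent, so *orvG* is not transcribed.
→ *orvG* is OFF.
Quinate is present, so LomL is inactive.
Fumarate is absent, so SovC is inactive.
Required activator LomL is absent, so *torE* is not transcribed.
→ *torE* is OFF.
Ornithine is absent, so VorM is active.
With repressor VorM bound, *wexK* is not transcribed.
So WexK is not produced.
Required activator WexK is absent, so *temM* is not transcribed.
→ *temM* is OFF.
0 of the 5 genes are transcribed.

0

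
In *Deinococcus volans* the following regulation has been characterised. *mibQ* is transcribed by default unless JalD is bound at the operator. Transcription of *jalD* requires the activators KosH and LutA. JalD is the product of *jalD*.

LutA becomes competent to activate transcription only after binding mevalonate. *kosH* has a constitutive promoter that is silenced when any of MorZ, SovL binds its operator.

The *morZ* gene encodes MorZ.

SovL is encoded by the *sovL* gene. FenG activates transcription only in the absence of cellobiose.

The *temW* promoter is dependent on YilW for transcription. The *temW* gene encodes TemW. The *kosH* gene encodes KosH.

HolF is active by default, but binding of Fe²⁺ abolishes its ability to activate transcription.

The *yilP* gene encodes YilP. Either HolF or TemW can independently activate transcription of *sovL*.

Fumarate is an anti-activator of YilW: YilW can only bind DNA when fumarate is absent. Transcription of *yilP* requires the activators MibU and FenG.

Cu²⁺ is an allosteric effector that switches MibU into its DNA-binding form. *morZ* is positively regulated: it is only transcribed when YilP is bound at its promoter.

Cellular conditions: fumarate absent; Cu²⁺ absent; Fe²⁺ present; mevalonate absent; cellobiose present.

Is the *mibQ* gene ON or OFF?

ON

Cu²⁺ is absent, so MibU is inactive.
Cellobiose is present, so FenG is inactive.
Required activator MibU is absent, so *yilP* is not transcribed.
So YilP is not produced.
Required activator YilP is absent, so *morZ* is not transcribed.
So MorZ is not produced.
Fe²⁺ is present, so HolF is inactive.
Fumarate is absent, so YilW is active.
No repressor is bound and YilW is active, so *temW* is transcribed.
So TemW is produced and active.
Activator TemW is present, so *sovL* is transcribed.
So SovL is produced and active.
With repressor SovL bound, *kosH* is not transcribed.
So KosH is not produced.
Mevalonate is absent, so LutA is inactive.
Required activator KosH is absent, so *jalD* is not transcribed.
So JalD is not produced.
With no repressor bound, *mibQ* is transcribed.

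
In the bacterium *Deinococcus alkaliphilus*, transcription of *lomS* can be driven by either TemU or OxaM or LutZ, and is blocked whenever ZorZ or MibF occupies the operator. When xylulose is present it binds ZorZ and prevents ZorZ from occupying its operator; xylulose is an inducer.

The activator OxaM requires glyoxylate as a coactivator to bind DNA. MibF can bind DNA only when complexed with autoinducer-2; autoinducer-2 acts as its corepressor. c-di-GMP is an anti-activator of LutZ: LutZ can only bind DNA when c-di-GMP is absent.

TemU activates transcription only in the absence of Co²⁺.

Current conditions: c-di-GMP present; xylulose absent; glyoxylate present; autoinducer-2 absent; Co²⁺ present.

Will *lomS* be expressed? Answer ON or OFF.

Xylulose is absent, so ZorZ is active.
Autoinducer-2 is absent, so MibF is inactive.
Co²⁺ is present, so TemU is inactive.
Glyoxylate is present, so OxaM is active.
c-di-GMP is present, so LutZ is inactive.
With repressor ZorZ bound, *lomS* is not transcribed.

OFF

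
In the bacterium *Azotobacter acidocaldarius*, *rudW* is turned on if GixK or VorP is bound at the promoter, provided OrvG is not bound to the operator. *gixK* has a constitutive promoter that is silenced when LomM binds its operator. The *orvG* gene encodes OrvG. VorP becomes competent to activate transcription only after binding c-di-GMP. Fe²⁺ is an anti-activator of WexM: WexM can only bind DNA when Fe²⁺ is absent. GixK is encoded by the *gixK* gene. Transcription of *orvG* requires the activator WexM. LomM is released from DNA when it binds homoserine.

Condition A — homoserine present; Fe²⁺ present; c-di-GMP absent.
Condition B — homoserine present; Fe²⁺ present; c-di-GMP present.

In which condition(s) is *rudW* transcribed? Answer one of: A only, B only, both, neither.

Condition A:
Homoserine is present, so LomM is inactive.
With no repressor bound, *gixK* is transcribed.
So GixK is produced and active.
Fe²⁺ is present, so WexM is inactive.
Required activator WexM is absent, so *orvG* is not transcribed.
So OrvG is not produced.
c-di-GMP is absent, so VorP is inactive.
Activator GixK is present, so *rudW* is transcribed.
→ *rudW* is ON in A.
Condition B:
Homoserine is present, so LomM is inactive.
With no repressor bound, *gixK* is transcribed.
So GixK is produced and active.
Fe²⁺ is present, so WexM is inactive.
Required activator WexM is absent, so *orvG* is not transcribed.
So OrvG is not produced.
c-di-GMP is present, so VorP is active.
Activator GixK is present, so *rudW* is transcribed.
→ *rudW* is ON in B.

both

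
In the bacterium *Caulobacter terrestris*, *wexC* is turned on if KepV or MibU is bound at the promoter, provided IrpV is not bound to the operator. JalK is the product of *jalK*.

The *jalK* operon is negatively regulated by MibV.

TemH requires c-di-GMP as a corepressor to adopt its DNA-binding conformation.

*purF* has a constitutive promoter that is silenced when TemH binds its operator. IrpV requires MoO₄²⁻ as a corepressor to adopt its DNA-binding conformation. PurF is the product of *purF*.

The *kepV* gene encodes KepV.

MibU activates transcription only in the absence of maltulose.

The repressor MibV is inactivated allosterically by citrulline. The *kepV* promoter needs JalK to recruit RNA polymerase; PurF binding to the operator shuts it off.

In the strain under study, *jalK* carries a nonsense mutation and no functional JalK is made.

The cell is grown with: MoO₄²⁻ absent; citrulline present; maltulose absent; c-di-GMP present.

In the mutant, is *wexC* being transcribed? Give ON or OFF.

MoO₄²⁻ is absent, so IrpV is inactive.
c-di-GMP is present, so TemH is active.
With repressor TemH bound, *purF* is not transcribed.
So PurF is not produced.
JalK is non-functional in this strain, so it has no effect.
Required activator JalK is absent, so *kepV* is not transcribed.
So KepV is not produced.
Maltulose is absent, so MibU is active.
Activator MibU is present, so *wexC* is transcribed.

ON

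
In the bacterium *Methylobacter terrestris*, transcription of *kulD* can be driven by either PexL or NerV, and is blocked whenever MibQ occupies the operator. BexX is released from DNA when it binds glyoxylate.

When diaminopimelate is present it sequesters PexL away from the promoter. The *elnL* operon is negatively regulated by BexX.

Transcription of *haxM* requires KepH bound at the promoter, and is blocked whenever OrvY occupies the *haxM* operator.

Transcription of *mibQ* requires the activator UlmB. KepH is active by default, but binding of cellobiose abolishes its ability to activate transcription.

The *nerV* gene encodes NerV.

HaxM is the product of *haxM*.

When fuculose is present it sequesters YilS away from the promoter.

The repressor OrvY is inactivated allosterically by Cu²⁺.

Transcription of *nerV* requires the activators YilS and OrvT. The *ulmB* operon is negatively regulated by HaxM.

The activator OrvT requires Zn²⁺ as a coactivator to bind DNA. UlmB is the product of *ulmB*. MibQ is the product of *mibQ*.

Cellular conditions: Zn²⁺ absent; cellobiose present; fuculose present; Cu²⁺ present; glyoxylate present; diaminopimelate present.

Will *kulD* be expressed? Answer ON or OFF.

OFF

Diaminopimelate is present, so PexL is inactive.
Cellobiose is present, so KepH is inactive.
Cu²⁺ is present, so OrvY is inactive.
Required activator KepH is absent, so *haxM* is not transcribed.
So HaxM is not produced.
With no repressor bound, *ulmB* is transcribed.
So UlmB is produced and active.
No repressor is bound and UlmB is active, so *mibQ* is transcribed.
So MibQ is produced and active.
Fuculose is present, so YilS is inactive.
Zn²⁺ is absent, so OrvT is inactive.
Required activator YilS is absent, so *nerV* is not transcribed.
So NerV is not produced.
With repressor MibQ bound, *kulD* is not transcribed.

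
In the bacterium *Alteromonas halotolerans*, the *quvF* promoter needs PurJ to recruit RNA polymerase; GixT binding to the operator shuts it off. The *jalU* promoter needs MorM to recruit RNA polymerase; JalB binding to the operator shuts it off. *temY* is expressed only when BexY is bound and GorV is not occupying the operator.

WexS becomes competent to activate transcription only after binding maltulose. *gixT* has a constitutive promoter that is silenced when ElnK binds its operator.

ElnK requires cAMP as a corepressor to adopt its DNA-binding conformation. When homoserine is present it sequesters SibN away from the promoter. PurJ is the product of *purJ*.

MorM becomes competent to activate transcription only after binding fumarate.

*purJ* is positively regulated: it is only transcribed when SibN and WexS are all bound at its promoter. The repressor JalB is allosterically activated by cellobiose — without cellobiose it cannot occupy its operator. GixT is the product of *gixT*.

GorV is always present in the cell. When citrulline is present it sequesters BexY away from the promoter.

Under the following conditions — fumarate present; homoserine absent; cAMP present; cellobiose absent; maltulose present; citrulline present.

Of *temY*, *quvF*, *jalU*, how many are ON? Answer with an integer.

2

Citrulline is present, so BexY is inactive.
GorV is produced constitutively and is active.
With repressor GorV bound, *temY* is not transcribed.
→ *temY* is OFF.
cAMP is present, so ElnK is active.
With repressor ElnK bound, *gixT* is not transcribed.
So GixT is not produced.
Homoserine is absent, so SibN is active.
Maltulose is present, so WexS is active.
No repressor is bound and SibN and WexS are active, so *purJ* is transcribed.
So PurJ is produced and active.
No repressor is bound and PurJ is active, so *quvF* is transcribed.
→ *quvF* is ON.
Fumarate is present, so MorM is active.
Cellobiose is absent, so JalB is inactive.
No repressor is bound and MorM is active, so *jalU* is transcribed.
→ *jalU* is ON.
2 of the 3 genes are transcribed.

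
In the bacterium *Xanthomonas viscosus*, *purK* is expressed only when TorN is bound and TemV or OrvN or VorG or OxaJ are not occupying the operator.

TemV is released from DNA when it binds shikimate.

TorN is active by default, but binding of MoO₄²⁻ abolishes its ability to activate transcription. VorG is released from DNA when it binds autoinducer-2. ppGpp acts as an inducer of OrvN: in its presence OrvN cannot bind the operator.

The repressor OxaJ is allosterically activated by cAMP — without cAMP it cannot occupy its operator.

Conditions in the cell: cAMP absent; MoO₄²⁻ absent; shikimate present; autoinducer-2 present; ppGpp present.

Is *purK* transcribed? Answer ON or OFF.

Shikimate is present, so TemV is inactive.
ppGpp is present, so OrvN is inactive.
MoO₄²⁻ is absent, so TorN is active.
Autoinducer-2 is present, so VorG is inactive.
cAMP is absent, so OxaJ is inactive.
No repressor is bound and TorN is active, so *purK* is transcribed.

ON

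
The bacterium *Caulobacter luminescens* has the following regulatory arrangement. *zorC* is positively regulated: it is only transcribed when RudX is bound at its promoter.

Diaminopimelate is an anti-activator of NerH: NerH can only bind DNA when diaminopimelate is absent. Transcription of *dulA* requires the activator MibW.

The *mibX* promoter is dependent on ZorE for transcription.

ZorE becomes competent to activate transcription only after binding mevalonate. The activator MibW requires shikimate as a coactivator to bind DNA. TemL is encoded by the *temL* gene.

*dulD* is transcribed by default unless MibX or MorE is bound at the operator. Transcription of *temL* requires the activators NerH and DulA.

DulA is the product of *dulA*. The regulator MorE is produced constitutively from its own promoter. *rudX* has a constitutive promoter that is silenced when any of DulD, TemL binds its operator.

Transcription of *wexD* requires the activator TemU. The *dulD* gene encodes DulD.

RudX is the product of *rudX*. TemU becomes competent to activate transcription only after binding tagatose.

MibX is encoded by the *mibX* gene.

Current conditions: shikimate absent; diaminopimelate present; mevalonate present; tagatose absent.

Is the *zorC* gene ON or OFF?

Mevalonate is present, so ZorE is active.
No repressor is bound and ZorE is active, so *mibX* is transcribed.
So MibX is produced and active.
MorE is produced constitutively and is active.
With repressor MibX bound, *dulD* is not transcribed.
So DulD is not produced.
Diaminopimelate is present, so NerH is inactive.
Shikimate is absent, so MibW is inactive.
Required activator MibW is absent, so *dulA* is not transcribed.
So DulA is not produced.
Required activator NerH is absent, so *temL* is not transcribed.
So TemL is not produced.
With no repressor bound, *rudX* is transcribed.
So RudX is produced and active.
No repressor is bound and RudX is active, so *zorC* is transcribed.

ON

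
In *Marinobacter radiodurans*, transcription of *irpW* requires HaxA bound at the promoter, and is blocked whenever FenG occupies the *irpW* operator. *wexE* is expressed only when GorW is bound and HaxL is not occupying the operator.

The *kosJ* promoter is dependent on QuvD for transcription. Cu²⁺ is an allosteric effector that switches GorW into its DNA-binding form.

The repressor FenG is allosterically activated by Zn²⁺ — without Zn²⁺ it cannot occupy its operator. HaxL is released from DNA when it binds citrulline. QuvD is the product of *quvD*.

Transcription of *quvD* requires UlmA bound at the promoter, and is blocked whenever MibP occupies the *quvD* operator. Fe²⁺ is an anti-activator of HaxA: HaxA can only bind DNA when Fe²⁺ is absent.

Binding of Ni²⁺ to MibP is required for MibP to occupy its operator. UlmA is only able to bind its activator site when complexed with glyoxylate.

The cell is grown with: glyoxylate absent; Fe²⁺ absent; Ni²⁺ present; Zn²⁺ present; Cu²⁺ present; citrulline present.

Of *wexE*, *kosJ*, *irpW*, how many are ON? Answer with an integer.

1

Cu²⁺ is present, so GorW is active.
Citrulline is present, so HaxL is inactive.
No repressor is bound and GorW is active, so *wexE* is transcribed.
→ *wexE* is ON.
Glyoxylate is absent, so UlmA is inactive.
Ni²⁺ is present, so MibP is active.
With repressor MibP bound, *quvD* is not transcribed.
So QuvD is not produced.
Required activator QuvD is absent, so *kosJ* is not transcribed.
→ *kosJ* is OFF.
Zn²⁺ is present, so FenG is active.
Fe²⁺ is absent, so HaxA is active.
With repressor FenG bound, *irpW* is not transcribed.
→ *irpW* is OFF.
1 of the 3 genes is transcribed.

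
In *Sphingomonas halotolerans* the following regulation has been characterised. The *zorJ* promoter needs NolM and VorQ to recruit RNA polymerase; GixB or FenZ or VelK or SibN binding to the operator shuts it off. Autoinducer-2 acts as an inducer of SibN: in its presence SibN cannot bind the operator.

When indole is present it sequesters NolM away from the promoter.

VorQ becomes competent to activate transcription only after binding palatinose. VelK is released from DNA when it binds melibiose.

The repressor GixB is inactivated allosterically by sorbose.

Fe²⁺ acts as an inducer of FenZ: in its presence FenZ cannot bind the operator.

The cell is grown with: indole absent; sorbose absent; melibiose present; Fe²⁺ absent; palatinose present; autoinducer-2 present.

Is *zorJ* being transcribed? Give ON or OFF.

Sorbose is absent, so GixB is active.
Indole is absent, so NolM is active.
Fe²⁺ is absent, so FenZ is active.
Palatinose is present, so VorQ is active.
Melibiose is present, so VelK is inactive.
Autoinducer-2 is present, so SibN is inactive.
With repressor GixB bound, *zorJ* is not transcribed.

OFF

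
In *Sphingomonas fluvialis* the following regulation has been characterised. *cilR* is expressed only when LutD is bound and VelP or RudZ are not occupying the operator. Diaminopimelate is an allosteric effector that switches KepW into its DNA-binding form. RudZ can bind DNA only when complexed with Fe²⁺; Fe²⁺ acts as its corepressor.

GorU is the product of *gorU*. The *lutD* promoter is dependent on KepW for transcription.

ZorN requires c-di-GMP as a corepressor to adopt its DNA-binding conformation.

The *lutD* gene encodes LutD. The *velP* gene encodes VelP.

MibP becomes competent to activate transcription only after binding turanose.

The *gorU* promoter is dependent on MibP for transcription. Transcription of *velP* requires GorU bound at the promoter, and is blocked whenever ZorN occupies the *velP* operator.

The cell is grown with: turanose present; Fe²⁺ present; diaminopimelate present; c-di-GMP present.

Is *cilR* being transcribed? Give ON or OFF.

OFF

Diaminopimelate is present, so KepW is active.
No repressor is bound and KepW is active, so *lutD* is transcribed.
So LutD is produced and active.
Turanose is present, so MibP is active.
No repressor is bound and MibP is active, so *gorU* is transcribed.
So GorU is produced and active.
c-di-GMP is present, so ZorN is active.
With repressor ZorN bound, *velP* is not transcribed.
So VelP is not produced.
Fe²⁺ is present, so RudZ is active.
With repressor RudZ bound, *cilR* is not transcribed.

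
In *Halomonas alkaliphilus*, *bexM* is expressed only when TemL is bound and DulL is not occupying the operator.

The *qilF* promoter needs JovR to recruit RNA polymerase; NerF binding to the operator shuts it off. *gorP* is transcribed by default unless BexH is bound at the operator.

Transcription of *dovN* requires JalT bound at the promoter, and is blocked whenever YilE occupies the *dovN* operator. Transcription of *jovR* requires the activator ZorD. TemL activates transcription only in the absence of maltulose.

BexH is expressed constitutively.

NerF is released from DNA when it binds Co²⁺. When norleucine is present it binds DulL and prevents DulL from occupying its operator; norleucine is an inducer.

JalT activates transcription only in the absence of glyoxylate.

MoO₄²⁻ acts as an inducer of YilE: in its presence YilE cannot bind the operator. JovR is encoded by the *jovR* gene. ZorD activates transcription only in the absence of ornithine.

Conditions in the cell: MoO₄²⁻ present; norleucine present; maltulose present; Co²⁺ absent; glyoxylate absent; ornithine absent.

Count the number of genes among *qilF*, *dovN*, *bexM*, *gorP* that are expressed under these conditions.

1

Co²⁺ is absent, so NerF is active.
Ornithine is absent, so ZorD is active.
No repressor is bound and ZorD is active, so *jovR* is transcribed.
So JovR is produced and active.
With repressor NerF bound, *qilF* is not transcribed.
→ *qilF* is OFF.
MoO₄²⁻ is present, so YilE is inactive.
Glyoxylate is absent, so JalT is active.
No repressor is bound and JalT is active, so *dovN* is transcribed.
→ *dovN* is ON.
Norleucine is present, so DulL is inactive.
Maltulose is present, so TemL is inactive.
Required activator TemL is absent, so *bexM* is not transcribed.
→ *bexM* is OFF.
BexH is produced constitutively and is active.
With repressor BexH bound, *gorP* is not transcribed.
→ *gorP* is OFF.
1 of the 4 genes is transcribed.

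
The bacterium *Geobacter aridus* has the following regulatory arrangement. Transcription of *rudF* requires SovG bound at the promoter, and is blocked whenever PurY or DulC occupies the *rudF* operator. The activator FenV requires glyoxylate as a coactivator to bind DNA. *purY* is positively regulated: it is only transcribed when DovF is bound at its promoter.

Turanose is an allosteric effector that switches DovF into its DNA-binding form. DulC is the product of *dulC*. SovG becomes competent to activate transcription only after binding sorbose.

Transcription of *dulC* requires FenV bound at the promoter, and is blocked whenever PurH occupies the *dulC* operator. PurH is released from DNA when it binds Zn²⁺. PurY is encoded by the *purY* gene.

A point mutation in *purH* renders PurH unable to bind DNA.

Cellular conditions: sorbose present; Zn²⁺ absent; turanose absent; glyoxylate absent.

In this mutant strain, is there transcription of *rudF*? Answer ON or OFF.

ON

Sorbose is present, so SovG is active.
Turanose is absent, so DovF is inactive.
Required activator DovF is absent, so *purY* is not transcribed.
So PurY is not produced.
Glyoxylate is absent, so FenV is inactive.
PurH is non-functional in this strain, so it has no effect.
Required activator FenV is absent, so *dulC* is not transcribed.
So DulC is not produced.
No repressor is bound and SovG is active, so *rudF* is transcribed.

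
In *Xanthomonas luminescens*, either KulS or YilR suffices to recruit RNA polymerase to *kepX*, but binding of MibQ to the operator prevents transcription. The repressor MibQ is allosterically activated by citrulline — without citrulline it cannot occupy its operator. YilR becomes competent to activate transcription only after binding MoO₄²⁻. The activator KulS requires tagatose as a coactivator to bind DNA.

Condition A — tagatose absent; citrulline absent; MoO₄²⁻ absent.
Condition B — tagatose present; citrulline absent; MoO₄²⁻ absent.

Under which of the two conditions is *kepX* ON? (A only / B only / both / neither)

Condition A:
Tagatose is absent, so KulS is inactive.
Citrulline is absent, so MibQ is inactive.
MoO₄²⁻ is absent, so YilR is inactive.
No activator is available at the *kepX* promoter, so *kepX* is not transcribed.
→ *kepX* is OFF in A.
Condition B:
Tagatose is present, so KulS is active.
Citrulline is absent, so MibQ is inactive.
MoO₄²⁻ is absent, so YilR is inactive.
Activator KulS is present, so *kepX* is transcribed.
→ *kepX* is ON in B.

B only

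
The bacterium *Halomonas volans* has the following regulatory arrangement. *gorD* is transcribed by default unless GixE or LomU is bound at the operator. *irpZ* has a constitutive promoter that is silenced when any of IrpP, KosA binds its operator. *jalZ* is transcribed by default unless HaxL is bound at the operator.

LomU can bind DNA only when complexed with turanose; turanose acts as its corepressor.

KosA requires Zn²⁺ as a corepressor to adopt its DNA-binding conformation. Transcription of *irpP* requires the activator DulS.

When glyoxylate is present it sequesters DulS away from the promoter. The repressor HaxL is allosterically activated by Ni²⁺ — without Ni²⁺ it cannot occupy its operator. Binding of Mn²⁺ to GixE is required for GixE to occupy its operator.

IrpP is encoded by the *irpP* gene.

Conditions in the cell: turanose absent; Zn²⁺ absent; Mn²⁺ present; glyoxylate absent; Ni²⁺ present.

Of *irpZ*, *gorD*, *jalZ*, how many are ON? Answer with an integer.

0

Glyoxylate is absent, so DulS is active.
No repressor is bound and DulS is active, so *irpP* is transcribed.
So IrpP is produced and active.
Zn²⁺ is absent, so KosA is inactive.
With repressor IrpP bound, *irpZ* is not transcribed.
→ *irpZ* is OFF.
Mn²⁺ is present, so GixE is active.
Turanose is absent, so LomU is inactive.
With repressor GixE bound, *gorD* is not transcribed.
→ *gorD* is OFF.
Ni²⁺ is present, so HaxL is active.
With repressor HaxL bound, *jalZ* is not transcribed.
→ *jalZ* is OFF.
0 of the 3 genes are transcribed.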